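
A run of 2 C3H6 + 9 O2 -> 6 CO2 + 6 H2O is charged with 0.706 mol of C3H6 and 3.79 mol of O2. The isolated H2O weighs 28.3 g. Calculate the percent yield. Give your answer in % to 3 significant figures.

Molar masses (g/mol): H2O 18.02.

n(C3H6) = 0.7060 mol
n(O2) = 3.790 mol
n/ν → C3H6: 0.3530, O2: 0.4211; C3H6 is limiting.
theoretical n(H2O) = (6/2) × 0.7060 = 2.118 mol → 38.17 g
% yield = 28.3 / 38.17 × 100 = 74.14 %

74.1 %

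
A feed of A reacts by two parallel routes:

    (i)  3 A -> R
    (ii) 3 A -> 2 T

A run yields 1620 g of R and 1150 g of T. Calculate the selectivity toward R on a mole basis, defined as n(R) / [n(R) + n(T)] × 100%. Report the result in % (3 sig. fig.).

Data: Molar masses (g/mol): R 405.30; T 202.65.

n(R) = 1620 / 405.30 = 3.997 mol
n(T) = 1150 / 202.65 = 5.675 mol
selectivity = 3.997/(3.997+5.675) × 100 = 41.33 %

41.3 %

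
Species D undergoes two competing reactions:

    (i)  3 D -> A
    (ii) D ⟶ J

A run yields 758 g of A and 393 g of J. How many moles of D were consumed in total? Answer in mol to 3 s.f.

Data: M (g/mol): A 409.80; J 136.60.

n(A) = 758 / 409.80 = 1.850 mol
n(J) = 393 / 136.60 = 2.877 mol
n(D) via (i) = (3/1)×1.850 = 5.550 mol
n(D) via (ii) = (1/1)×2.877 = 2.877 mol
total n(D) = 5.550 + 2.877 = 8.427 mol

8.43 mol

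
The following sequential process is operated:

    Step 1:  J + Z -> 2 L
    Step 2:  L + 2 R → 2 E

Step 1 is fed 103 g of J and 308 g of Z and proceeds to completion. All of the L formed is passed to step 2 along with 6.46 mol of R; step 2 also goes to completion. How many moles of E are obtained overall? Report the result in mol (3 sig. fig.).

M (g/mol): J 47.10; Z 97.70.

Step 1:
n(J) = 103.0 / 47.10 = 2.187 mol
n(Z) = 308.0 / 97.70 = 3.153 mol
n/ν for J = 2.187/1 = 2.187
n/ν for Z = 3.153/1 = 3.153
Smallest n/ν is J → limiting reagent.
n(L) produced = (2/1) × 2.187 = 4.374 mol
Step 2:
n(L) available = 4.374 mol
n(R) = 6.460 mol
n/ν for L = 4.374/1 = 4.374
n/ν for R = 6.460/2 = 3.230
Smallest n/ν is R → limiting reagent.
n(E) = (2/2) × 6.460 = 6.460 mol

6.46 mol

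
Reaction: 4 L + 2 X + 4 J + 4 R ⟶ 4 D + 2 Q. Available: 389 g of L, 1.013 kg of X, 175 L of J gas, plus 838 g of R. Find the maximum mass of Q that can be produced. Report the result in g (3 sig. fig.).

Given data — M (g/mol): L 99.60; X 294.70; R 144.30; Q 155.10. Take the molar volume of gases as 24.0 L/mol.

303 g

n(L) = 389.0 / 99.60 = 3.906 mol
n(X) = 1.013×1000 / 294.70 = 3.437 mol
n(J) = 175.0 / 24.0 = 7.292 mol
n(R) = 838.0 / 144.30 = 5.807 mol
n/ν for L = 3.906/4 = 0.9765
n/ν for X = 3.437/2 = 1.719
n/ν for J = 7.292/4 = 1.823
n/ν for R = 5.807/4 = 1.452
Smallest n/ν is L → limiting reagent.
n(Q) = (2/4) × 3.906 = 1.953 mol
mass = 1.953 × 155.10 = 302.9 g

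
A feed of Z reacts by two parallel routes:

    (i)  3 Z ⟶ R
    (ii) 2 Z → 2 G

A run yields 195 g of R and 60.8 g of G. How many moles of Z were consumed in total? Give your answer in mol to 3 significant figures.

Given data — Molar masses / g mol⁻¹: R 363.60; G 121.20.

n(R) = 195 / 363.60 = 0.5363 mol
n(G) = 60.8 / 121.20 = 0.5017 mol
n(Z) via (i) = (3/1)×0.5363 = 1.609 mol
n(Z) via (ii) = (2/2)×0.5017 = 0.5017 mol
total n(Z) = 1.609 + 0.5017 = 2.111 mol

2.11 mol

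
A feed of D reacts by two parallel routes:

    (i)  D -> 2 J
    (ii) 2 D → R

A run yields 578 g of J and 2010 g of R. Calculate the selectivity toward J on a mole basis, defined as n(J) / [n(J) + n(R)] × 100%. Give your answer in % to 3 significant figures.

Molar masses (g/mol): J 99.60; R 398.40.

53.5 %

n(J) = 578 / 99.60 = 5.803 mol
n(R) = 2010 / 398.40 = 5.045 mol
selectivity = 5.803/(5.803+5.045) × 100 = 53.49 %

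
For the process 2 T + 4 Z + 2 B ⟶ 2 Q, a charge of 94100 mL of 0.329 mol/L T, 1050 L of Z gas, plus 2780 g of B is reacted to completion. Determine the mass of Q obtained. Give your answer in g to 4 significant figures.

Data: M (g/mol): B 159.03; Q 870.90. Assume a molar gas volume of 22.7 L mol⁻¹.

n(T) = 0.329 × 94100/1000 = 30.96 mol
n(Z) = 1050 / 22.7 = 46.26 mol
n(B) = 2780 / 159.03 = 17.48 mol
n/ν for T = 30.96/2 = 15.48
n/ν for Z = 46.26/4 = 11.57
n/ν for B = 17.48/2 = 8.740
Smallest n/ν is B → limiting reagent.
n(Q) = (2/2) × 17.48 = 17.48 mol
mass = 17.48 × 870.90 = 15220 g

15220 g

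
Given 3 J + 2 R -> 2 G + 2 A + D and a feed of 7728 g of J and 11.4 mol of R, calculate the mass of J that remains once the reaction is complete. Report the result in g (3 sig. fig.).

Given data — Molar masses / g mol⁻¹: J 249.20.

3470 g

n(J) = 7728 / 249.20 = 31.01 mol
n(R) = 11.40 mol
n/ν for J = 31.01/3 = 10.34
n/ν for R = 11.40/2 = 5.700
Smallest n/ν is R → limiting reagent.
J consumed = (3/2) × 11.40 = 17.10 mol
J remaining = 31.01 − 17.10 = 13.91 mol
mass = 13.91 × 249.20 = 3466 g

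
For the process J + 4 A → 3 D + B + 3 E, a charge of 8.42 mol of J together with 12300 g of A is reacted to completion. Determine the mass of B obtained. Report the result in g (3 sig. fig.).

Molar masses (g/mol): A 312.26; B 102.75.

865 g

n(J) = 8.420 mol
n(A) = 12300 / 312.26 = 39.39 mol
n/ν for J = 8.420/1 = 8.420
n/ν for A = 39.39/4 = 9.848
Smallest n/ν is J → limiting reagent.
n(B) = (1/1) × 8.420 = 8.420 mol
mass = 8.420 × 102.75 = 865.2 g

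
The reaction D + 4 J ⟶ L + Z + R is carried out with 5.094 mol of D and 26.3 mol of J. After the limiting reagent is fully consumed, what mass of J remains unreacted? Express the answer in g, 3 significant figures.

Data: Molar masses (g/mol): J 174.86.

n(D) = 5.094 mol
n(J) = 26.30 mol
n/ν for D = 5.094/1 = 5.094
n/ν for J = 26.30/4 = 6.575
Smallest n/ν is D → limiting reagent.
J consumed = (4/1) × 5.094 = 20.38 mol
J remaining = 26.30 − 20.38 = 5.920 mol
mass = 5.920 × 174.86 = 1035 g

1040 g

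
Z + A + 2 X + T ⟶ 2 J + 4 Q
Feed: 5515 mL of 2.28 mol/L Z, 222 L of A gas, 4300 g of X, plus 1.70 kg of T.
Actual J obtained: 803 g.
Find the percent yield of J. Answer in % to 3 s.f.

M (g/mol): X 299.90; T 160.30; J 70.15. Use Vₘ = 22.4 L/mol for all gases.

n(Z) = 2.28 × 5515/1000 = 12.57 mol
n(A) = 222.0 / 22.4 = 9.911 mol
n(X) = 4300 / 299.90 = 14.34 mol
n(T) = 1.700×1000 / 160.30 = 10.61 mol
n/ν → Z: 12.57, A: 9.911, X: 7.170, T: 10.61; X is limiting.
theoretical n(J) = (2/2) × 14.34 = 14.34 mol → 1006 g
% yield = 803 / 1006 × 100 = 79.82 %

79.8 %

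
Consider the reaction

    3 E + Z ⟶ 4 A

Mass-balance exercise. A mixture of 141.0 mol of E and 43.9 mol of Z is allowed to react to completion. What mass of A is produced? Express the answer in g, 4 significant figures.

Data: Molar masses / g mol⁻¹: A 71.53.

n(E) = 141.0 mol
n(Z) = 43.90 mol
n/ν for E = 141.0/3 = 47.00
n/ν for Z = 43.90/1 = 43.90
Smallest n/ν is Z → limiting reagent.
n(A) = (4/1) × 43.90 = 175.6 mol
mass = 175.6 × 71.53 = 12560 g

12560 g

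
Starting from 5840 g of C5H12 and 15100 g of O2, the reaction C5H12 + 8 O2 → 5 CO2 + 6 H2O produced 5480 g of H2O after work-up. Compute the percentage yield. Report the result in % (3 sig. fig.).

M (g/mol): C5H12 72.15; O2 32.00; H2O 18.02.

n(C5H12) = 5840 / 72.15 = 80.94 mol
n(O2) = 15100 / 32.00 = 471.9 mol
n/ν → C5H12: 80.94, O2: 58.99; O2 is limiting.
theoretical n(H2O) = (6/8) × 471.9 = 353.9 mol → 6377 g
% yield = 5480 / 6377 × 100 = 85.93 %

85.9 %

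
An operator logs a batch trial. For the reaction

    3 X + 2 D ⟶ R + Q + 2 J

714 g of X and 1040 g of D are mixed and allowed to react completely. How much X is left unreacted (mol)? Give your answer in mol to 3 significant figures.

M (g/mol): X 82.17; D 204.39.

n(X) = 714.0 / 82.17 = 8.689 mol
n(D) = 1040 / 204.39 = 5.088 mol
n/ν for X = 8.689/3 = 2.896
n/ν for D = 5.088/2 = 2.544
Smallest n/ν is D → limiting reagent.
X consumed = (3/2) × 5.088 = 7.632 mol
X remaining = 8.689 − 7.632 = 1.057 mol

1.06 mol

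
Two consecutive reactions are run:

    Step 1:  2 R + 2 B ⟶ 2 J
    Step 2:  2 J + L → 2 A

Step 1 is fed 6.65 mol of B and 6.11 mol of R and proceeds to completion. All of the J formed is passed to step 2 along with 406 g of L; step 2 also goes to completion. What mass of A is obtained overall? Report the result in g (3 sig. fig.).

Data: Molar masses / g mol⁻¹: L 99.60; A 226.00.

1380 g

Step 1:
n(B) = 6.650 mol
n(R) = 6.110 mol
n/ν for B = 6.650/2 = 3.325
n/ν for R = 6.110/2 = 3.055
Smallest n/ν is R → limiting reagent.
n(J) produced = (2/2) × 6.110 = 6.110 mol
Step 2:
n(J) available = 6.110 mol
n(L) = 406.0 / 99.60 = 4.076 mol
n/ν for J = 6.110/2 = 3.055
n/ν for L = 4.076/1 = 4.076
Smallest n/ν is J → limiting reagent.
n(A) = (2/2) × 6.110 = 6.110 mol
mass = 6.110 × 226.00 = 1381 g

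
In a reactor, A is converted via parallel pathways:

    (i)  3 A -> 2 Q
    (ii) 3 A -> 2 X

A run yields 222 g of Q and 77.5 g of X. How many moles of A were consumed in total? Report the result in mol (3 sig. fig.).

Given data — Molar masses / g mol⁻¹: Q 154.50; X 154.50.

n(Q) = 222 / 154.50 = 1.437 mol
n(X) = 77.5 / 154.50 = 0.5016 mol
n(A) via (i) = (3/2)×1.437 = 2.156 mol
n(A) via (ii) = (3/2)×0.5016 = 0.7524 mol
total n(A) = 2.156 + 0.7524 = 2.908 mol

2.91 mol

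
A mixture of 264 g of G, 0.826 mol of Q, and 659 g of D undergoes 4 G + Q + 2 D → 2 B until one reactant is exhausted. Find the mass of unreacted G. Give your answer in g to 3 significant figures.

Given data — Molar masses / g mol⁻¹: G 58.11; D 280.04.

72.0 g

n(G) = 264.0 / 58.11 = 4.543 mol
n(Q) = 0.8260 mol
n(D) = 659.0 / 280.04 = 2.353 mol
n/ν → G: 1.136, Q: 0.8260, D: 1.177; Q is limiting.
G consumed = (4/1) × 0.8260 = 3.304 mol
G remaining = 4.543 − 3.304 = 1.239 mol
mass = 1.239 × 58.11 = 72.00 g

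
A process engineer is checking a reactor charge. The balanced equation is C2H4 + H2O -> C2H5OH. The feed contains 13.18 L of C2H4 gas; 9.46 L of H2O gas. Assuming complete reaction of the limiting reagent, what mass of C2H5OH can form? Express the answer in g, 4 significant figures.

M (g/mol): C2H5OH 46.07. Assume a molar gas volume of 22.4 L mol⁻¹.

n(C2H4) = 13.18 / 22.4 = 0.5884 mol
n(H2O) = 9.460 / 22.4 = 0.4223 mol
n/ν for C2H4 = 0.5884/1 = 0.5884
n/ν for H2O = 0.4223/1 = 0.4223
Smallest n/ν is H2O → limiting reagent.
n(C2H5OH) = (1/1) × 0.4223 = 0.4223 mol
mass = 0.4223 × 46.07 = 19.46 g

19.46 g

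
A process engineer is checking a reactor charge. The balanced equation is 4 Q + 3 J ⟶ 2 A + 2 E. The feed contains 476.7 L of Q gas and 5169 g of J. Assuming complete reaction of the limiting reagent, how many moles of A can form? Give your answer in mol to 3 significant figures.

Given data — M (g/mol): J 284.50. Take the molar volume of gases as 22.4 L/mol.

10.6 mol

n(Q) = 476.7 / 22.4 = 21.28 mol
n(J) = 5169 / 284.50 = 18.17 mol
n/ν for Q = 21.28/4 = 5.320
n/ν for J = 18.17/3 = 6.057
Smallest n/ν is Q → limiting reagent.
n(A) = (2/4) × 21.28 = 10.64 mol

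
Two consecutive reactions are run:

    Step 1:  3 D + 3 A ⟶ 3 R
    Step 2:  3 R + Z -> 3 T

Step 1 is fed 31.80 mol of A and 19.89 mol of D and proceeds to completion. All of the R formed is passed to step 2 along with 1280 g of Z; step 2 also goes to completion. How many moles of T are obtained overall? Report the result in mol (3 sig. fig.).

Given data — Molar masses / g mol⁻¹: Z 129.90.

Step 1:
n(A) = 31.80 mol
n(D) = 19.89 mol
n/ν for A = 31.80/3 = 10.60
n/ν for D = 19.89/3 = 6.630
Smallest n/ν is D → limiting reagent.
n(R) produced = (3/3) × 19.89 = 19.89 mol
Step 2:
n(R) available = 19.89 mol
n(Z) = 1280 / 129.90 = 9.854 mol
n/ν for R = 19.89/3 = 6.630
n/ν for Z = 9.854/1 = 9.854
Smallest n/ν is R → limiting reagent.
n(T) = (3/3) × 19.89 = 19.89 mol

19.9 mol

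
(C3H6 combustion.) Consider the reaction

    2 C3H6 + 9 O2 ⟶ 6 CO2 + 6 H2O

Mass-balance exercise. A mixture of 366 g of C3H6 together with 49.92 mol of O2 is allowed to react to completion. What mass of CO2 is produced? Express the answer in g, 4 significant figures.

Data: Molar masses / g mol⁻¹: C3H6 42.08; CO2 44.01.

1148 g

n(C3H6) = 366.0 / 42.08 = 8.698 mol
n(O2) = 49.92 mol
n/ν for C3H6 = 8.698/2 = 4.349
n/ν for O2 = 49.92/9 = 5.547
Smallest n/ν is C3H6 → limiting reagent.
n(CO2) = (6/2) × 8.698 = 26.09 mol
mass = 26.09 × 44.01 = 1148 g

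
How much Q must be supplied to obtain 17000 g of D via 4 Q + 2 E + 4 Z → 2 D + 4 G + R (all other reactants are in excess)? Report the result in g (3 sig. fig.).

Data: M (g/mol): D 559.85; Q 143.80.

n(D) = 17000 / 559.85 = 30.37 mol
n(Q) = (4/2) × 30.37 = 60.74 mol
mass = 60.74 × 143.80 = 8734 g

8730 g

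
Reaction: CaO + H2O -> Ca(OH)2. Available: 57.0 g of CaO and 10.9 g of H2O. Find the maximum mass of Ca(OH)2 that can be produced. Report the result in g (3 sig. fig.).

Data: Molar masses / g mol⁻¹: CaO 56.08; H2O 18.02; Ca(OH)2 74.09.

44.8 g

n(CaO) = 57.00 / 56.08 = 1.016 mol
n(H2O) = 10.90 / 18.02 = 0.6049 mol
n/ν → CaO: 1.016, H2O: 0.6049; H2O is limiting.
n(Ca(OH)2) = (1/1) × 0.6049 = 0.6049 mol
mass = 0.6049 × 74.09 = 44.82 g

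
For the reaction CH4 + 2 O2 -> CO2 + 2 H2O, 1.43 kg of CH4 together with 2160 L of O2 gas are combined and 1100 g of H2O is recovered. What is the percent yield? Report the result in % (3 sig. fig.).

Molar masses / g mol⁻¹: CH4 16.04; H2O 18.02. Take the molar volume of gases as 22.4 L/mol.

63.3 %

n(CH4) = 1.430×1000 / 16.04 = 89.15 mol
n(O2) = 2160 / 22.4 = 96.43 mol
n/ν → CH4: 89.15, O2: 48.22; O2 is limiting.
theoretical n(H2O) = (2/2) × 96.43 = 96.43 mol → 1738 g
% yield = 1100 / 1738 × 100 = 63.29 %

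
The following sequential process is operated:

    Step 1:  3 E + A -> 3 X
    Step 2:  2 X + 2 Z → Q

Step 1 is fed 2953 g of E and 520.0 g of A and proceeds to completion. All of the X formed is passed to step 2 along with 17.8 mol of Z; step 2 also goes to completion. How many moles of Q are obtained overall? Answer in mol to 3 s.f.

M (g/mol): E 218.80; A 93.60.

Step 1:
n(E) = 2953 / 218.80 = 13.50 mol
n(A) = 520.0 / 93.60 = 5.556 mol
n/ν for E = 13.50/3 = 4.500
n/ν for A = 5.556/1 = 5.556
Smallest n/ν is E → limiting reagent.
n(X) produced = (3/3) × 13.50 = 13.50 mol
Step 2:
n(X) available = 13.50 mol
n(Z) = 17.80 mol
n/ν for X = 13.50/2 = 6.750
n/ν for Z = 17.80/2 = 8.900
Smallest n/ν is X → limiting reagent.
n(Q) = (1/2) × 13.50 = 6.750 mol

6.75 mol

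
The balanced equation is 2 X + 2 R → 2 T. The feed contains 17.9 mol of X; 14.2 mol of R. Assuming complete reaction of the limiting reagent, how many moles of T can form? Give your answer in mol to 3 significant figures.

n(X) = 17.90 mol
n(R) = 14.20 mol
n/ν → X: 8.950, R: 7.100; R is limiting.
n(T) = (2/2) × 14.20 = 14.20 mol

14.2 mol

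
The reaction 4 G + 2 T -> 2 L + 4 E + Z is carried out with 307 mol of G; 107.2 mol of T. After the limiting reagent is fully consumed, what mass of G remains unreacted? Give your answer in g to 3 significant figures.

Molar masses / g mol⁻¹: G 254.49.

23600 g

n(G) = 307.0 mol
n(T) = 107.2 mol
n/ν for G = 307.0/4 = 76.75
n/ν for T = 107.2/2 = 53.60
Smallest n/ν is T → limiting reagent.
G consumed = (4/2) × 107.2 = 214.4 mol
G remaining = 307.0 − 214.4 = 92.60 mol
mass = 92.60 × 254.49 = 23570 g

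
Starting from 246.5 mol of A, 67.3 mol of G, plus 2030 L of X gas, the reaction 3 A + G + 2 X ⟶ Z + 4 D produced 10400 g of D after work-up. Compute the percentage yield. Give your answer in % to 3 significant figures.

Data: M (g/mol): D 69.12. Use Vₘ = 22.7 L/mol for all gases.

n(A) = 246.5 mol
n(G) = 67.30 mol
n(X) = 2030 / 22.7 = 89.43 mol
n/ν → A: 82.17, G: 67.30, X: 44.72; X is limiting.
theoretical n(D) = (4/2) × 89.43 = 178.9 mol → 12370 g
% yield = 10400 / 12370 × 100 = 84.07 %

84.1 %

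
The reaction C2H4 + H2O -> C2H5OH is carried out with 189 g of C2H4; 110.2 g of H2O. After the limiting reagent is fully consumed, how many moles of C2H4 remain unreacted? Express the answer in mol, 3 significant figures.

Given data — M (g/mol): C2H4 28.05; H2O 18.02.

0.623 mol

n(C2H4) = 189.0 / 28.05 = 6.738 mol
n(H2O) = 110.2 / 18.02 = 6.115 mol
n/ν for C2H4 = 6.738/1 = 6.738
n/ν for H2O = 6.115/1 = 6.115
Smallest n/ν is H2O → limiting reagent.
C2H4 consumed = (1/1) × 6.115 = 6.115 mol
C2H4 remaining = 6.738 − 6.115 = 0.6230 mol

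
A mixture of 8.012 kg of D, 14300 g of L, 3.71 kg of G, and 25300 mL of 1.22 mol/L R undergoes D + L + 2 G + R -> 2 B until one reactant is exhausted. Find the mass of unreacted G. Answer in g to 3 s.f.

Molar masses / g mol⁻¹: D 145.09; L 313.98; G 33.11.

1670 g

n(D) = 8.012×1000 / 145.09 = 55.22 mol
n(L) = 14300 / 313.98 = 45.54 mol
n(G) = 3.710×1000 / 33.11 = 112.1 mol
n(R) = 1.22 × 25300/1000 = 30.87 mol
n/ν for D = 55.22/1 = 55.22
n/ν for L = 45.54/1 = 45.54
n/ν for G = 112.1/2 = 56.05
n/ν for R = 30.87/1 = 30.87
Smallest n/ν is R → limiting reagent.
G consumed = (2/1) × 30.87 = 61.74 mol
G remaining = 112.1 − 61.74 = 50.36 mol
mass = 50.36 × 33.11 = 1667 g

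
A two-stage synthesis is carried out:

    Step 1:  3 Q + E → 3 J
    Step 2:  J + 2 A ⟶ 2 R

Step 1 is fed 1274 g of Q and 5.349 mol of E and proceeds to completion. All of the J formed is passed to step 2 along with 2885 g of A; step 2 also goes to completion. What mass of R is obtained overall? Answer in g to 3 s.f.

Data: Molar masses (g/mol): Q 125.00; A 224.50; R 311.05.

Step 1:
n(Q) = 1274 / 125.00 = 10.19 mol
n(E) = 5.349 mol
n/ν → Q: 3.397, E: 5.349; Q is limiting.
n(J) produced = (3/3) × 10.19 = 10.19 mol
Step 2:
n(J) available = 10.19 mol
n(A) = 2885 / 224.50 = 12.85 mol
n/ν → J: 10.19, A: 6.425; A is limiting.
n(R) = (2/2) × 12.85 = 12.85 mol
mass = 12.85 × 311.05 = 3997 g

4000 g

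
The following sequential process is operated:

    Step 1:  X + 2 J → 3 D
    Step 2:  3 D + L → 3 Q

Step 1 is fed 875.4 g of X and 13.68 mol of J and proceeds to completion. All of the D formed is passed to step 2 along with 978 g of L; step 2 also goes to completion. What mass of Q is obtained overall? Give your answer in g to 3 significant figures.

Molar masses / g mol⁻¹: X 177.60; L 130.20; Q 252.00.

3730 g

Step 1:
n(X) = 875.4 / 177.60 = 4.929 mol
n(J) = 13.68 mol
n/ν for X = 4.929/1 = 4.929
n/ν for J = 13.68/2 = 6.840
Smallest n/ν is X → limiting reagent.
n(D) produced = (3/1) × 4.929 = 14.79 mol
Step 2:
n(D) available = 14.79 mol
n(L) = 978.0 / 130.20 = 7.512 mol
n/ν for D = 14.79/3 = 4.930
n/ν for L = 7.512/1 = 7.512
Smallest n/ν is D → limiting reagent.
n(Q) = (3/3) × 14.79 = 14.79 mol
mass = 14.79 × 252.00 = 3727 g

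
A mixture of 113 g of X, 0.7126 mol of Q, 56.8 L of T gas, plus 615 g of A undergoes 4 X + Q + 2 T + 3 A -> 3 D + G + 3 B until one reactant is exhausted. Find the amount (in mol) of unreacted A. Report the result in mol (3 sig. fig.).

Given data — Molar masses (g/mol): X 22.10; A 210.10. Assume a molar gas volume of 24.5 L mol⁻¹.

0.789 mol

n(X) = 113.0 / 22.10 = 5.113 mol
n(Q) = 0.7126 mol
n(T) = 56.80 / 24.5 = 2.318 mol
n(A) = 615.0 / 210.10 = 2.927 mol
n/ν for X = 5.113/4 = 1.278
n/ν for Q = 0.7126/1 = 0.7126
n/ν for T = 2.318/2 = 1.159
n/ν for A = 2.927/3 = 0.9757
Smallest n/ν is Q → limiting reagent.
A consumed = (3/1) × 0.7126 = 2.138 mol
A remaining = 2.927 − 2.138 = 0.7890 mol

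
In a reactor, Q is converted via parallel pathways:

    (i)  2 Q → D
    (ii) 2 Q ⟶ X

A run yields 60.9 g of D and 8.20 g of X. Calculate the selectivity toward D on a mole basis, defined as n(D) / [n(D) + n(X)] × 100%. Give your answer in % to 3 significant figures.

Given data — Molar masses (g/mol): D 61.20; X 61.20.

88.1 %

n(D) = 60.9 / 61.20 = 0.9951 mol
n(X) = 8.20 / 61.20 = 0.1340 mol
selectivity = 0.9951/(0.9951+0.1340) × 100 = 88.13 %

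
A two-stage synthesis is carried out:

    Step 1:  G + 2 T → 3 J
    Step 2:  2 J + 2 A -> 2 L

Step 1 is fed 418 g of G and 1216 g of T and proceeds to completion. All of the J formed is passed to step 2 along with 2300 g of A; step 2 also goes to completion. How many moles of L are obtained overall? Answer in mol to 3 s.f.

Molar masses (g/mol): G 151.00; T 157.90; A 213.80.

8.30 mol

Step 1:
n(G) = 418.0 / 151.00 = 2.768 mol
n(T) = 1216 / 157.90 = 7.701 mol
n/ν for G = 2.768/1 = 2.768
n/ν for T = 7.701/2 = 3.851
Smallest n/ν is G → limiting reagent.
n(J) produced = (3/1) × 2.768 = 8.304 mol
Step 2:
n(J) available = 8.304 mol
n(A) = 2300 / 213.80 = 10.76 mol
n/ν for J = 8.304/2 = 4.152
n/ν for A = 10.76/2 = 5.380
Smallest n/ν is J → limiting reagent.
n(L) = (2/2) × 8.304 = 8.304 mol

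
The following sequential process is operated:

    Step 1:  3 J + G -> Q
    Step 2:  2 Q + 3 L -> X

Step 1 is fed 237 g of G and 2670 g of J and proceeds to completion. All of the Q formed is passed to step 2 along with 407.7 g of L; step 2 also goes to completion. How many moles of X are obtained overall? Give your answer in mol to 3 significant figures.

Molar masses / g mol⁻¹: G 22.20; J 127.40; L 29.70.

3.49 mol

Step 1:
n(G) = 237.0 / 22.20 = 10.68 mol
n(J) = 2670 / 127.40 = 20.96 mol
n/ν for G = 10.68/1 = 10.68
n/ν for J = 20.96/3 = 6.987
Smallest n/ν is J → limiting reagent.
n(Q) produced = (1/3) × 20.96 = 6.987 mol
Step 2:
n(Q) available = 6.987 mol
n(L) = 407.7 / 29.70 = 13.73 mol
n/ν for Q = 6.987/2 = 3.494
n/ν for L = 13.73/3 = 4.577
Smallest n/ν is Q → limiting reagent.
n(X) = (1/2) × 6.987 = 3.494 mol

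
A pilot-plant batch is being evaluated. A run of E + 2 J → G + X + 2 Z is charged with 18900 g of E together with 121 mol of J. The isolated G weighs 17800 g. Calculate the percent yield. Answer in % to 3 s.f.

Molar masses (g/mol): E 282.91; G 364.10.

n(E) = 18900 / 282.91 = 66.81 mol
n(J) = 121.0 mol
n/ν for E = 66.81/1 = 66.81
n/ν for J = 121.0/2 = 60.50
Smallest n/ν is J → limiting reagent.
theoretical n(G) = (1/2) × 121.0 = 60.50 mol → 22030 g
% yield = 17800 / 22030 × 100 = 80.80 %

80.8 %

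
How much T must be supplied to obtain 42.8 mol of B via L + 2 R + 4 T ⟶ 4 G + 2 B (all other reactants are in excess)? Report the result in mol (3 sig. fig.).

n(B) = 42.80 mol
n(T) = (4/2) × 42.80 = 85.60 mol

85.6 mol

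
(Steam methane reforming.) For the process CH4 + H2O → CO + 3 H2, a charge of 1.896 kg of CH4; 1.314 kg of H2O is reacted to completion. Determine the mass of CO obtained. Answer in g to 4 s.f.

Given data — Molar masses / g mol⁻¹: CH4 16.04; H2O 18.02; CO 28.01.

2042 g

n(CH4) = 1.896×1000 / 16.04 = 118.2 mol
n(H2O) = 1.314×1000 / 18.02 = 72.92 mol
n/ν for CH4 = 118.2/1 = 118.2
n/ν for H2O = 72.92/1 = 72.92
Smallest n/ν is H2O → limiting reagent.
n(CO) = (1/1) × 72.92 = 72.92 mol
mass = 72.92 × 28.01 = 2042 g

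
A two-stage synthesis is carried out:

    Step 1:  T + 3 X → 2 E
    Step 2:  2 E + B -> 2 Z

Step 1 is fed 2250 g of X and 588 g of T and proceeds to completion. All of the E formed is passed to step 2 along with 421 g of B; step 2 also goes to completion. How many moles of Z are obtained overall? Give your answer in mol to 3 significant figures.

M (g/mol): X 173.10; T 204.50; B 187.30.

Step 1:
n(X) = 2250 / 173.10 = 13.00 mol
n(T) = 588.0 / 204.50 = 2.875 mol
n/ν for X = 13.00/3 = 4.333
n/ν for T = 2.875/1 = 2.875
Smallest n/ν is T → limiting reagent.
n(E) produced = (2/1) × 2.875 = 5.750 mol
Step 2:
n(E) available = 5.750 mol
n(B) = 421.0 / 187.30 = 2.248 mol
n/ν for E = 5.750/2 = 2.875
n/ν for B = 2.248/1 = 2.248
Smallest n/ν is B → limiting reagent.
n(Z) = (2/1) × 2.248 = 4.496 mol

4.50 mol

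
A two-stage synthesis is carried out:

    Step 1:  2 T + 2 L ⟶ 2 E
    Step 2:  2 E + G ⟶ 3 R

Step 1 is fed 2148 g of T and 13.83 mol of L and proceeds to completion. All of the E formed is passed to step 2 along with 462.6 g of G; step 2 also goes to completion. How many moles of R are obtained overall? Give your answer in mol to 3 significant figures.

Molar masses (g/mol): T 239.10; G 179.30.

Step 1:
n(T) = 2148 / 239.10 = 8.984 mol
n(L) = 13.83 mol
n/ν for T = 8.984/2 = 4.492
n/ν for L = 13.83/2 = 6.915
Smallest n/ν is T → limiting reagent.
n(E) produced = (2/2) × 8.984 = 8.984 mol
Step 2:
n(E) available = 8.984 mol
n(G) = 462.6 / 179.30 = 2.580 mol
n/ν for E = 8.984/2 = 4.492
n/ν for G = 2.580/1 = 2.580
Smallest n/ν is G → limiting reagent.
n(R) = (3/1) × 2.580 = 7.740 mol

7.74 mol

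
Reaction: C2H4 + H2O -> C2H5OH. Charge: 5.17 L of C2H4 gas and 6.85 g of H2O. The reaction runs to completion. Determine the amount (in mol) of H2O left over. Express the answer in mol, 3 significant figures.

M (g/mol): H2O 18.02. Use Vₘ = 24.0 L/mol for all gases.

n(C2H4) = 5.170 / 24.0 = 0.2154 mol
n(H2O) = 6.850 / 18.02 = 0.3801 mol
n/ν for C2H4 = 0.2154/1 = 0.2154
n/ν for H2O = 0.3801/1 = 0.3801
Smallest n/ν is C2H4 → limiting reagent.
H2O consumed = (1/1) × 0.2154 = 0.2154 mol
H2O remaining = 0.3801 − 0.2154 = 0.1647 mol

0.165 mol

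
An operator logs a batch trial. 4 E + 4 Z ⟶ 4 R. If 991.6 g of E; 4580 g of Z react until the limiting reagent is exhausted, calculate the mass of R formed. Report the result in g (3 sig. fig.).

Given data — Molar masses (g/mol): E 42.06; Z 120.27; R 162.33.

3830 g

n(E) = 991.6 / 42.06 = 23.58 mol
n(Z) = 4580 / 120.27 = 38.08 mol
n/ν for E = 23.58/4 = 5.895
n/ν for Z = 38.08/4 = 9.520
Smallest n/ν is E → limiting reagent.
n(R) = (4/4) × 23.58 = 23.58 mol
mass = 23.58 × 162.33 = 3828 g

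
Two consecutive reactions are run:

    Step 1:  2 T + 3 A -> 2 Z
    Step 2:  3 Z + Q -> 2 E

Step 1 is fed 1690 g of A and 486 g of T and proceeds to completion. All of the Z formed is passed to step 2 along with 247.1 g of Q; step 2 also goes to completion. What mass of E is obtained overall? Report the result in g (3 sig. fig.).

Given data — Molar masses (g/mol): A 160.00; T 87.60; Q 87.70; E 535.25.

Step 1:
n(A) = 1690 / 160.00 = 10.56 mol
n(T) = 486.0 / 87.60 = 5.548 mol
n/ν for A = 10.56/3 = 3.520
n/ν for T = 5.548/2 = 2.774
Smallest n/ν is T → limiting reagent.
n(Z) produced = (2/2) × 5.548 = 5.548 mol
Step 2:
n(Z) available = 5.548 mol
n(Q) = 247.1 / 87.70 = 2.818 mol
n/ν for Z = 5.548/3 = 1.849
n/ν for Q = 2.818/1 = 2.818
Smallest n/ν is Z → limiting reagent.
n(E) = (2/3) × 5.548 = 3.699 mol
mass = 3.699 × 535.25 = 1980 g

1980 g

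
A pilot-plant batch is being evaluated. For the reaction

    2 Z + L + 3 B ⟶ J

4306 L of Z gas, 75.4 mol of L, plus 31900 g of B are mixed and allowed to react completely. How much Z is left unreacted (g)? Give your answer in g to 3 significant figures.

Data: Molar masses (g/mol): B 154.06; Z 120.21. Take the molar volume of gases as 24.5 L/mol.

n(Z) = 4306 / 24.5 = 175.8 mol
n(L) = 75.40 mol
n(B) = 31900 / 154.06 = 207.1 mol
n/ν → Z: 87.90, L: 75.40, B: 69.03; B is limiting.
Z consumed = (2/3) × 207.1 = 138.1 mol
Z remaining = 175.8 − 138.1 = 37.70 mol
mass = 37.70 × 120.21 = 4532 g

4530 g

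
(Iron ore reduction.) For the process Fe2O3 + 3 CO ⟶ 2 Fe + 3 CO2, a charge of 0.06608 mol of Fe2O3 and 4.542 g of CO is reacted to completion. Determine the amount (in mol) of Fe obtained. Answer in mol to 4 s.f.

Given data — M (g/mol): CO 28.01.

0.1081 mol

n(Fe2O3) = 0.06608 mol
n(CO) = 4.542 / 28.01 = 0.1622 mol
n/ν for Fe2O3 = 0.06608/1 = 0.06608
n/ν for CO = 0.1622/3 = 0.05407
Smallest n/ν is CO → limiting reagent.
n(Fe) = (2/3) × 0.1622 = 0.1081 mol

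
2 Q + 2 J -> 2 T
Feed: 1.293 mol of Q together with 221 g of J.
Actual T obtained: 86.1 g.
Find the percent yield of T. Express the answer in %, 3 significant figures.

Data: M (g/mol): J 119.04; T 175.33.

n(Q) = 1.293 mol
n(J) = 221.0 / 119.04 = 1.857 mol
n/ν → Q: 0.6465, J: 0.9285; Q is limiting.
theoretical n(T) = (2/2) × 1.293 = 1.293 mol → 226.7 g
% yield = 86.1 / 226.7 × 100 = 37.98 %

38.0 %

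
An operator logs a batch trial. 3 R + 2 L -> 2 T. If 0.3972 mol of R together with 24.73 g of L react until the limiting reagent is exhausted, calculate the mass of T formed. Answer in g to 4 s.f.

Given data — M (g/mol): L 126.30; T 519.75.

n(R) = 0.3972 mol
n(L) = 24.73 / 126.30 = 0.1958 mol
n/ν for R = 0.3972/3 = 0.1324
n/ν for L = 0.1958/2 = 0.09790
Smallest n/ν is L → limiting reagent.
n(T) = (2/2) × 0.1958 = 0.1958 mol
mass = 0.1958 × 519.75 = 101.8 g

101.8 g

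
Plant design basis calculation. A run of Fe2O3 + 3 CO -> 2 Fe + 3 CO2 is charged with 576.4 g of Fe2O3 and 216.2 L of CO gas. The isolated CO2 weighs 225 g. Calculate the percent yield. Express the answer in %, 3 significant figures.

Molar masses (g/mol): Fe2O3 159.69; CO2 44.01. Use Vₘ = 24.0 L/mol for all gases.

n(Fe2O3) = 576.4 / 159.69 = 3.609 mol
n(CO) = 216.2 / 24.0 = 9.008 mol
n/ν for Fe2O3 = 3.609/1 = 3.609
n/ν for CO = 9.008/3 = 3.003
Smallest n/ν is CO → limiting reagent.
theoretical n(CO2) = (3/3) × 9.008 = 9.008 mol → 396.4 g
% yield = 225 / 396.4 × 100 = 56.76 %

56.8 %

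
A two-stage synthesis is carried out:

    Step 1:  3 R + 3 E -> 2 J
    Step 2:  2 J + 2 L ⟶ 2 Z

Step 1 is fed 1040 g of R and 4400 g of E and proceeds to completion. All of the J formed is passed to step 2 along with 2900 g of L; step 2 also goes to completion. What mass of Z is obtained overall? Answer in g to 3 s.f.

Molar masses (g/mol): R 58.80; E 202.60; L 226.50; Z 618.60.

7290 g

Step 1:
n(R) = 1040 / 58.80 = 17.69 mol
n(E) = 4400 / 202.60 = 21.72 mol
n/ν → R: 5.897, E: 7.240; R is limiting.
n(J) produced = (2/3) × 17.69 = 11.79 mol
Step 2:
n(J) available = 11.79 mol
n(L) = 2900 / 226.50 = 12.80 mol
n/ν → J: 5.895, L: 6.400; J is limiting.
n(Z) = (2/2) × 11.79 = 11.79 mol
mass = 11.79 × 618.60 = 7293 g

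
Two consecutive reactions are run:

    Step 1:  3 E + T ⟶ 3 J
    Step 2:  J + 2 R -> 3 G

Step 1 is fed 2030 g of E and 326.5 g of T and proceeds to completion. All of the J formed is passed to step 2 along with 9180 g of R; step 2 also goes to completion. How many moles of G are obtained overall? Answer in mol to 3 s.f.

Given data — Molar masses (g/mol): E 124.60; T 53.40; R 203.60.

48.9 mol

Step 1:
n(E) = 2030 / 124.60 = 16.29 mol
n(T) = 326.5 / 53.40 = 6.114 mol
n/ν for E = 16.29/3 = 5.430
n/ν for T = 6.114/1 = 6.114
Smallest n/ν is E → limiting reagent.
n(J) produced = (3/3) × 16.29 = 16.29 mol
Step 2:
n(J) available = 16.29 mol
n(R) = 9180 / 203.60 = 45.09 mol
n/ν for J = 16.29/1 = 16.29
n/ν for R = 45.09/2 = 22.55
Smallest n/ν is J → limiting reagent.
n(G) = (3/1) × 16.29 = 48.87 mol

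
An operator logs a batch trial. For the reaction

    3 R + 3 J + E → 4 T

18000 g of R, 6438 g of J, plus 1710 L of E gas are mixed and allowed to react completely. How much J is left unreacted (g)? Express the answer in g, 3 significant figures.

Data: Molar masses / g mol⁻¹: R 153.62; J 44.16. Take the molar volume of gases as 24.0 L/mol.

1260 g

n(R) = 18000 / 153.62 = 117.2 mol
n(J) = 6438 / 44.16 = 145.8 mol
n(E) = 1710 / 24.0 = 71.25 mol
n/ν for R = 117.2/3 = 39.07
n/ν for J = 145.8/3 = 48.60
n/ν for E = 71.25/1 = 71.25
Smallest n/ν is R → limiting reagent.
J consumed = (3/3) × 117.2 = 117.2 mol
J remaining = 145.8 − 117.2 = 28.60 mol
mass = 28.60 × 44.16 = 1263 g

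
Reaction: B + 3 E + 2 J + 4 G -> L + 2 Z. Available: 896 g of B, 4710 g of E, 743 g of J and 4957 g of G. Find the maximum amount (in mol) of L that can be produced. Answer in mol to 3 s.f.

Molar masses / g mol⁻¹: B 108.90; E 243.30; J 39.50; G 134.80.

6.45 mol

n(B) = 896.0 / 108.90 = 8.228 mol
n(E) = 4710 / 243.30 = 19.36 mol
n(J) = 743.0 / 39.50 = 18.81 mol
n(G) = 4957 / 134.80 = 36.77 mol
n/ν for B = 8.228/1 = 8.228
n/ν for E = 19.36/3 = 6.453
n/ν for J = 18.81/2 = 9.405
n/ν for G = 36.77/4 = 9.193
Smallest n/ν is E → limiting reagent.
n(L) = (1/3) × 19.36 = 6.453 mol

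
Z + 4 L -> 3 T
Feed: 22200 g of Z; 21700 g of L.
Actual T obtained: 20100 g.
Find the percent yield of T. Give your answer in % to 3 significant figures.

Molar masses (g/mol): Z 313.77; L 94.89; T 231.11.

n(Z) = 22200 / 313.77 = 70.75 mol
n(L) = 21700 / 94.89 = 228.7 mol
n/ν for Z = 70.75/1 = 70.75
n/ν for L = 228.7/4 = 57.18
Smallest n/ν is L → limiting reagent.
theoretical n(T) = (3/4) × 228.7 = 171.5 mol → 39640 g
% yield = 20100 / 39640 × 100 = 50.71 %

50.7 %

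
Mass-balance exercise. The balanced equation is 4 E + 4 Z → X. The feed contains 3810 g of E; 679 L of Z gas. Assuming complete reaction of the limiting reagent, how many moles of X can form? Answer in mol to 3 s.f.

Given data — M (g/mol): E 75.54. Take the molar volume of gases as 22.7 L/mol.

n(E) = 3810 / 75.54 = 50.44 mol
n(Z) = 679.0 / 22.7 = 29.91 mol
n/ν for E = 50.44/4 = 12.61
n/ν for Z = 29.91/4 = 7.478
Smallest n/ν is Z → limiting reagent.
n(X) = (1/4) × 29.91 = 7.478 mol

7.48 mol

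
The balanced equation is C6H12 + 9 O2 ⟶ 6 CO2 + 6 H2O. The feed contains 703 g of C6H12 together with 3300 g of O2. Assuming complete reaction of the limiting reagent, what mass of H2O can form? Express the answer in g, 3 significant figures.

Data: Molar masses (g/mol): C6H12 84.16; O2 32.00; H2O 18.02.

903 g

n(C6H12) = 703.0 / 84.16 = 8.353 mol
n(O2) = 3300 / 32.00 = 103.1 mol
n/ν for C6H12 = 8.353/1 = 8.353
n/ν for O2 = 103.1/9 = 11.46
Smallest n/ν is C6H12 → limiting reagent.
n(H2O) = (6/1) × 8.353 = 50.12 mol
mass = 50.12 × 18.02 = 903.2 g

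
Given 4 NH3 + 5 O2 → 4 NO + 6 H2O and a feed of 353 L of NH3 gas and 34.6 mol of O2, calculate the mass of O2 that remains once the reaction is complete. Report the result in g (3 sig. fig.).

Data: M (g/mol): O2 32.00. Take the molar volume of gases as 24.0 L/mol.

519 g

n(NH3) = 353.0 / 24.0 = 14.71 mol
n(O2) = 34.60 mol
n/ν → NH3: 3.678, O2: 6.920; NH3 is limiting.
O2 consumed = (5/4) × 14.71 = 18.39 mol
O2 remaining = 34.60 − 18.39 = 16.21 mol
mass = 16.21 × 32.00 = 518.7 g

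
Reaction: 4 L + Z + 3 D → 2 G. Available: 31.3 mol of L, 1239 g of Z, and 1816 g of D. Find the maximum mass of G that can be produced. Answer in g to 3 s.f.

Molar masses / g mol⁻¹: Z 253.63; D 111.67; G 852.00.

8320 g

n(L) = 31.30 mol
n(Z) = 1239 / 253.63 = 4.885 mol
n(D) = 1816 / 111.67 = 16.26 mol
n/ν for L = 31.30/4 = 7.825
n/ν for Z = 4.885/1 = 4.885
n/ν for D = 16.26/3 = 5.420
Smallest n/ν is Z → limiting reagent.
n(G) = (2/1) × 4.885 = 9.770 mol
mass = 9.770 × 852.00 = 8324 g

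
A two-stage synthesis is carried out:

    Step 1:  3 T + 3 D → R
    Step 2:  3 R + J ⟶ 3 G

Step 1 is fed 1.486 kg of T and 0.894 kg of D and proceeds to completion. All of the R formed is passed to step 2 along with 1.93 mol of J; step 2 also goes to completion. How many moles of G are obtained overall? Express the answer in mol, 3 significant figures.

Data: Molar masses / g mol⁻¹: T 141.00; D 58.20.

3.51 mol

Step 1:
n(T) = 1.486×1000 / 141.00 = 10.54 mol
n(D) = 0.8940×1000 / 58.20 = 15.36 mol
n/ν → T: 3.513, D: 5.120; T is limiting.
n(R) produced = (1/3) × 10.54 = 3.513 mol
Step 2:
n(R) available = 3.513 mol
n(J) = 1.930 mol
n/ν → R: 1.171, J: 1.930; R is limiting.
n(G) = (3/3) × 3.513 = 3.513 mol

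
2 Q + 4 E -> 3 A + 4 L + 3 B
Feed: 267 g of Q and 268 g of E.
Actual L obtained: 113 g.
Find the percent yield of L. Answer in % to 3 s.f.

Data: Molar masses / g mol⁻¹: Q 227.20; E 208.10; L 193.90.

n(Q) = 267.0 / 227.20 = 1.175 mol
n(E) = 268.0 / 208.10 = 1.288 mol
n/ν for Q = 1.175/2 = 0.5875
n/ν for E = 1.288/4 = 0.3220
Smallest n/ν is E → limiting reagent.
theoretical n(L) = (4/4) × 1.288 = 1.288 mol → 249.7 g
% yield = 113 / 249.7 × 100 = 45.25 %

45.3 %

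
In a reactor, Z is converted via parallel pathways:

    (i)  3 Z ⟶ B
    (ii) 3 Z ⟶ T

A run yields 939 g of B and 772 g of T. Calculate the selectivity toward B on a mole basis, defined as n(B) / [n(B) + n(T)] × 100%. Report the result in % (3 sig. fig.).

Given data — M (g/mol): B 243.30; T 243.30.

54.9 %

n(B) = 939 / 243.30 = 3.859 mol
n(T) = 772 / 243.30 = 3.173 mol
selectivity = 3.859/(3.859+3.173) × 100 = 54.88 %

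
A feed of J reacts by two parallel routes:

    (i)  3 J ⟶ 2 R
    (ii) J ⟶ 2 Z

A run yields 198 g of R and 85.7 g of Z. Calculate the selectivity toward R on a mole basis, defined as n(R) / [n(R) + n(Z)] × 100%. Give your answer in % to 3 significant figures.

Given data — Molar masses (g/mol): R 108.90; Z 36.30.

43.5 %

n(R) = 198 / 108.90 = 1.818 mol
n(Z) = 85.7 / 36.30 = 2.361 mol
selectivity = 1.818/(1.818+2.361) × 100 = 43.50 %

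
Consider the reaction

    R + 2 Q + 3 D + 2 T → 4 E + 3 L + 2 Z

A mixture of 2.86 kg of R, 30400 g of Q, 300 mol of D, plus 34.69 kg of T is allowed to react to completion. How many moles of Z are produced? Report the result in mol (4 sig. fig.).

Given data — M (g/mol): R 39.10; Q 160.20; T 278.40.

124.6 mol

n(R) = 2.860×1000 / 39.10 = 73.15 mol
n(Q) = 30400 / 160.20 = 189.8 mol
n(D) = 300.0 mol
n(T) = 34.69×1000 / 278.40 = 124.6 mol
n/ν for R = 73.15/1 = 73.15
n/ν for Q = 189.8/2 = 94.90
n/ν for D = 300.0/3 = 100.0
n/ν for T = 124.6/2 = 62.30
Smallest n/ν is T → limiting reagent.
n(Z) = (2/2) × 124.6 = 124.6 mol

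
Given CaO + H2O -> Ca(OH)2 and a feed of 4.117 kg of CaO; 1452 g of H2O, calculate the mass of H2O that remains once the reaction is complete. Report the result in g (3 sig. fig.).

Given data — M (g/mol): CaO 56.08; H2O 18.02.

n(CaO) = 4.117×1000 / 56.08 = 73.41 mol
n(H2O) = 1452 / 18.02 = 80.58 mol
n/ν → CaO: 73.41, H2O: 80.58; CaO is limiting.
H2O consumed = (1/1) × 73.41 = 73.41 mol
H2O remaining = 80.58 − 73.41 = 7.170 mol
mass = 7.170 × 18.02 = 129.2 g

129 g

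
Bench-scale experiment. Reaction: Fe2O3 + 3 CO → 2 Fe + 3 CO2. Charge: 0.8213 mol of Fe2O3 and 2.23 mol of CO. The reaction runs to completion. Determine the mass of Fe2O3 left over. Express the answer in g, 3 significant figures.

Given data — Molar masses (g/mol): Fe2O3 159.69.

12.5 g

n(Fe2O3) = 0.8213 mol
n(CO) = 2.230 mol
n/ν for Fe2O3 = 0.8213/1 = 0.8213
n/ν for CO = 2.230/3 = 0.7433
Smallest n/ν is CO → limiting reagent.
Fe2O3 consumed = (1/3) × 2.230 = 0.7433 mol
Fe2O3 remaining = 0.8213 − 0.7433 = 0.07800 mol
mass = 0.07800 × 159.69 = 12.46 g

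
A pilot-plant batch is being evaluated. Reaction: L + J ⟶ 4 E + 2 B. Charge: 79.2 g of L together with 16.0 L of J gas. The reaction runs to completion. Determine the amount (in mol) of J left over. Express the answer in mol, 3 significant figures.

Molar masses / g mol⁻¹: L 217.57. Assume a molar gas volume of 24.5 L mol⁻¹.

0.289 mol

n(L) = 79.20 / 217.57 = 0.3640 mol
n(J) = 16.00 / 24.5 = 0.6531 mol
n/ν → L: 0.3640, J: 0.6531; L is limiting.
J consumed = (1/1) × 0.3640 = 0.3640 mol
J remaining = 0.6531 − 0.3640 = 0.2891 mol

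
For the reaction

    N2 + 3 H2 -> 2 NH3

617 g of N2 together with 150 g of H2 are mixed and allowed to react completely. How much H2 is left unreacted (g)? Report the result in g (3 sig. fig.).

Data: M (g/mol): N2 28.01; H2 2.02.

n(N2) = 617.0 / 28.01 = 22.03 mol
n(H2) = 150.0 / 2.02 = 74.26 mol
n/ν for N2 = 22.03/1 = 22.03
n/ν for H2 = 74.26/3 = 24.75
Smallest n/ν is N2 → limiting reagent.
H2 consumed = (3/1) × 22.03 = 66.09 mol
H2 remaining = 74.26 − 66.09 = 8.170 mol
mass = 8.170 × 2.02 = 16.50 g

16.5 g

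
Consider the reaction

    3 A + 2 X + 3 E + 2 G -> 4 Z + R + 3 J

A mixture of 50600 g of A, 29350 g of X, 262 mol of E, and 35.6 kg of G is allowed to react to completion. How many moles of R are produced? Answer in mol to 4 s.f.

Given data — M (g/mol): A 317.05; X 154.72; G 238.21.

53.20 mol

n(A) = 50600 / 317.05 = 159.6 mol
n(X) = 29350 / 154.72 = 189.7 mol
n(E) = 262.0 mol
n(G) = 35.60×1000 / 238.21 = 149.4 mol
n/ν for A = 159.6/3 = 53.20
n/ν for X = 189.7/2 = 94.85
n/ν for E = 262.0/3 = 87.33
n/ν for G = 149.4/2 = 74.70
Smallest n/ν is A → limiting reagent.
n(R) = (1/3) × 159.6 = 53.20 mol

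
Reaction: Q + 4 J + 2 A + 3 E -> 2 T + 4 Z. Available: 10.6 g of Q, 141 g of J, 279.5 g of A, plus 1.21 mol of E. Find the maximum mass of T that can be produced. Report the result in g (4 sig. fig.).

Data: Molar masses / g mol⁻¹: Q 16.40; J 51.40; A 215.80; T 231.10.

186.4 g

n(Q) = 10.60 / 16.40 = 0.6463 mol
n(J) = 141.0 / 51.40 = 2.743 mol
n(A) = 279.5 / 215.80 = 1.295 mol
n(E) = 1.210 mol
n/ν for Q = 0.6463/1 = 0.6463
n/ν for J = 2.743/4 = 0.6858
n/ν for A = 1.295/2 = 0.6475
n/ν for E = 1.210/3 = 0.4033
Smallest n/ν is E → limiting reagent.
n(T) = (2/3) × 1.210 = 0.8067 mol
mass = 0.8067 × 231.10 = 186.4 g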